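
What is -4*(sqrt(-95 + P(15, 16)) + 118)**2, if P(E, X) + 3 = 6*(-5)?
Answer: -55184 - 7552*I*sqrt(2) ≈ -55184.0 - 10680.0*I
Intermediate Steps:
P(E, X) = -33 (P(E, X) = -3 + 6*(-5) = -3 - 30 = -33)
-4*(sqrt(-95 + P(15, 16)) + 118)**2 = -4*(sqrt(-95 - 33) + 118)**2 = -4*(sqrt(-128) + 118)**2 = -4*(8*I*sqrt(2) + 118)**2 = -4*(118 + 8*I*sqrt(2))**2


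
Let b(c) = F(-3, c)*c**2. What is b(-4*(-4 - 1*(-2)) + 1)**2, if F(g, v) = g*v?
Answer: 4782969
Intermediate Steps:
b(c) = -3*c**3 (b(c) = (-3*c)*c**2 = -3*c**3)
b(-4*(-4 - 1*(-2)) + 1)**2 = (-3*(-4*(-4 - 1*(-2)) + 1)**3)**2 = (-3*(-4*(-4 + 2) + 1)**3)**2 = (-3*(-4*(-2) + 1)**3)**2 = (-3*(8 + 1)**3)**2 = (-3*9**3)**2 = (-3*729)**2 = (-2187)**2 = 4782969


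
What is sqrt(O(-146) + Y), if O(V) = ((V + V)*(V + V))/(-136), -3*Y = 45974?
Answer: 2*I*sqrt(10372533)/51 ≈ 126.3*I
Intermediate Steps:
Y = -45974/3 (Y = -1/3*45974 = -45974/3 ≈ -15325.)
O(V) = -V**2/34 (O(V) = ((2*V)*(2*V))*(-1/136) = (4*V**2)*(-1/136) = -V**2/34)
sqrt(O(-146) + Y) = sqrt(-1/34*(-146)**2 - 45974/3) = sqrt(-1/34*21316 - 45974/3) = sqrt(-10658/17 - 45974/3) = sqrt(-813532/51) = 2*I*sqrt(10372533)/51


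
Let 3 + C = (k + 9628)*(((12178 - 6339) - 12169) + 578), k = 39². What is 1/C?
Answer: -1/64129051 ≈ -1.5594e-8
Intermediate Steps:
k = 1521
C = -64129051 (C = -3 + (1521 + 9628)*(((12178 - 6339) - 12169) + 578) = -3 + 11149*((5839 - 12169) + 578) = -3 + 11149*(-6330 + 578) = -3 + 11149*(-5752) = -3 - 64129048 = -64129051)
1/C = 1/(-64129051) = -1/64129051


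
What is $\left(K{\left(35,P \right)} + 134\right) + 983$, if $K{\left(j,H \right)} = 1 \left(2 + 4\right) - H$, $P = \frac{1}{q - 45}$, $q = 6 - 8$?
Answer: $\frac{52782}{47} \approx 1123.0$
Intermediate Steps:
$q = -2$ ($q = 6 - 8 = -2$)
$P = - \frac{1}{47}$ ($P = \frac{1}{-2 - 45} = \frac{1}{-47} = - \frac{1}{47} \approx -0.021277$)
$K{\left(j,H \right)} = 6 - H$ ($K{\left(j,H \right)} = 1 \cdot 6 - H = 6 - H$)
$\left(K{\left(35,P \right)} + 134\right) + 983 = \left(\left(6 - - \frac{1}{47}\right) + 134\right) + 983 = \left(\left(6 + \frac{1}{47}\right) + 134\right) + 983 = \left(\frac{283}{47} + 134\right) + 983 = \frac{6581}{47} + 983 = \frac{52782}{47}$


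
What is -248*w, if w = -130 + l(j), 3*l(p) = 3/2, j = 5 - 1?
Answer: 32116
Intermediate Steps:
j = 4
l(p) = ½ (l(p) = (3/2)/3 = (3*(½))/3 = (⅓)*(3/2) = ½)
w = -259/2 (w = -130 + ½ = -259/2 ≈ -129.50)
-248*w = -248*(-259/2) = 32116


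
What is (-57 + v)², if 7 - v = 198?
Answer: 61504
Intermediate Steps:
v = -191 (v = 7 - 1*198 = 7 - 198 = -191)
(-57 + v)² = (-57 - 191)² = (-248)² = 61504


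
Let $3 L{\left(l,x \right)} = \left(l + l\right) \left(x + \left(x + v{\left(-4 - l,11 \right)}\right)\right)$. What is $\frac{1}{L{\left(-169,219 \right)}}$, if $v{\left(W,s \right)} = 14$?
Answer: $- \frac{3}{152776} \approx -1.9637 \cdot 10^{-5}$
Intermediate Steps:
$L{\left(l,x \right)} = \frac{2 l \left(14 + 2 x\right)}{3}$ ($L{\left(l,x \right)} = \frac{\left(l + l\right) \left(x + \left(x + 14\right)\right)}{3} = \frac{2 l \left(x + \left(14 + x\right)\right)}{3} = \frac{2 l \left(14 + 2 x\right)}{3}$)
$\frac{1}{L{\left(-169,219 \right)}} = \frac{1}{\frac{4}{3} \left(-169\right) \left(7 + 219\right)} = \frac{1}{\frac{4}{3} \left(-169\right) 226} = \frac{1}{- \frac{152776}{3}} = - \frac{3}{152776}$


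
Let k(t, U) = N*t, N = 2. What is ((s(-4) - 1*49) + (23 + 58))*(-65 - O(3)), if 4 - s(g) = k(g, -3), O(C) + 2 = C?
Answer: -2904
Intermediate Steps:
O(C) = -2 + C
k(t, U) = 2*t
s(g) = 4 - 2*g
((s(-4) - 1*49) + (23 + 58))*(-65 - O(3)) = (((4 - 2*(-4)) - 1*49) + (23 + 58))*(-65 - (-2 + 3)) = (((4 + 8) - 49) + 81)*(-65 - 1*1) = ((12 - 49) + 81)*(-65 - 1) = (-37 + 81)*(-66) = 44*(-66) = -2904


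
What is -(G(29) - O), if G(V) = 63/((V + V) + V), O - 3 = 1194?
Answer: 34692/29 ≈ 1196.3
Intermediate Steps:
O = 1197 (O = 3 + 1194 = 1197)
G(V) = 21/V (G(V) = 63/(2*V + V) = 63/((3*V)) = 63*(1/(3*V)) = 21/V)
-(G(29) - O) = -(21/29 - 1*1197) = -(21*(1/29) - 1197) = -(21/29 - 1197) = -1*(-34692/29) = 34692/29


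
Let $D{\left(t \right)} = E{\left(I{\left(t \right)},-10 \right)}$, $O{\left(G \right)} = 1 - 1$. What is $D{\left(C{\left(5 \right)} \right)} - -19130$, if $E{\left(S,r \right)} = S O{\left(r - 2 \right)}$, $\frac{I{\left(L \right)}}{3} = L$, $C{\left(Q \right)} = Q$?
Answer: $19130$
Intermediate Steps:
$O{\left(G \right)} = 0$
$I{\left(L \right)} = 3 L$
$E{\left(S,r \right)} = 0$ ($E{\left(S,r \right)} = S 0 = 0$)
$D{\left(t \right)} = 0$
$D{\left(C{\left(5 \right)} \right)} - -19130 = 0 - -19130 = 0 + 19130 = 19130$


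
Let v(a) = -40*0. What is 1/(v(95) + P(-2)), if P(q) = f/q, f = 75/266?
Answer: -532/75 ≈ -7.0933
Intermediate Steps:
v(a) = 0
f = 75/266 (f = 75*(1/266) = 75/266 ≈ 0.28195)
P(q) = 75/(266*q)
1/(v(95) + P(-2)) = 1/(0 + (75/266)/(-2)) = 1/(0 + (75/266)*(-½)) = 1/(0 - 75/532) = 1/(-75/532) = -532/75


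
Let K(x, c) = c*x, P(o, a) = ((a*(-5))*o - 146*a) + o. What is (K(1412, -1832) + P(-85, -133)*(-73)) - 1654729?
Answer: -1526497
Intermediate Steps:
P(o, a) = o - 146*a - 5*a*o (P(o, a) = ((-5*a)*o - 146*a) + o = (-5*a*o - 146*a) + o = (-146*a - 5*a*o) + o = o - 146*a - 5*a*o)
(K(1412, -1832) + P(-85, -133)*(-73)) - 1654729 = (-1832*1412 + (-85 - 146*(-133) - 5*(-133)*(-85))*(-73)) - 1654729 = (-2586784 + (-85 + 19418 - 56525)*(-73)) - 1654729 = (-2586784 - 37192*(-73)) - 1654729 = (-2586784 + 2715016) - 1654729 = 128232 - 1654729 = -1526497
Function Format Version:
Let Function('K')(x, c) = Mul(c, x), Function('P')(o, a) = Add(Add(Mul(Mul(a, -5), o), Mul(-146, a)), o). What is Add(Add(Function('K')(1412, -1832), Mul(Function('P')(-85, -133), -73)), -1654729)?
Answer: -1526497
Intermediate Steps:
Function('P')(o, a) = Add(o, Mul(-146, a), Mul(-5, a, o)) (Function('P')(o, a) = Add(Add(Mul(Mul(-5, a), o), Mul(-146, a)), o) = Add(Add(Mul(-5, a, o), Mul(-146, a)), o) = Add(Add(Mul(-146, a), Mul(-5, a, o)), o) = Add(o, Mul(-146, a), Mul(-5, a, o)))
Add(Add(Function('K')(1412, -1832), Mul(Function('P')(-85, -133), -73)), -1654729) = Add(Add(Mul(-1832, 1412), Mul(Add(-85, Mul(-146, -133), Mul(-5, -133, -85)), -73)), -1654729) = Add(Add(-2586784, Mul(Add(-85, 19418, -56525), -73)), -1654729) = Add(Add(-2586784, Mul(-37192, -73)), -1654729) = Add(Add(-2586784, 2715016), -1654729) = Add(128232, -1654729) = -1526497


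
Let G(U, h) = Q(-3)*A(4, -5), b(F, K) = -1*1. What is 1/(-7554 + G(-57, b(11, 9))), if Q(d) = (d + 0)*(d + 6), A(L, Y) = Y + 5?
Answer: -1/7554 ≈ -0.00013238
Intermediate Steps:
b(F, K) = -1
A(L, Y) = 5 + Y
Q(d) = d*(6 + d)
G(U, h) = 0 (G(U, h) = (-3*(6 - 3))*(5 - 5) = -3*3*0 = -9*0 = 0)
1/(-7554 + G(-57, b(11, 9))) = 1/(-7554 + 0) = 1/(-7554) = -1/7554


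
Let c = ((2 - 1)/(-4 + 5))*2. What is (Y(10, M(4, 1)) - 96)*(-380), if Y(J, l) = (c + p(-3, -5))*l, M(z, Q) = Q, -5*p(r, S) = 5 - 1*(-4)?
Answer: 36404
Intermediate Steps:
p(r, S) = -9/5 (p(r, S) = -(5 - 1*(-4))/5 = -(5 + 4)/5 = -1/5*9 = -9/5)
c = 2 (c = (1/1)*2 = (1*1)*2 = 1*2 = 2)
Y(J, l) = l/5 (Y(J, l) = (2 - 9/5)*l = l/5)
(Y(10, M(4, 1)) - 96)*(-380) = ((1/5)*1 - 96)*(-380) = (1/5 - 96)*(-380) = -479/5*(-380) = 36404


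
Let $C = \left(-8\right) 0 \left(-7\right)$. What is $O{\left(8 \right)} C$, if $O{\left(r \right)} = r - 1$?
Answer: $0$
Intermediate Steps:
$C = 0$ ($C = 0 \left(-7\right) = 0$)
$O{\left(r \right)} = -1 + r$
$O{\left(8 \right)} C = \left(-1 + 8\right) 0 = 7 \cdot 0 = 0$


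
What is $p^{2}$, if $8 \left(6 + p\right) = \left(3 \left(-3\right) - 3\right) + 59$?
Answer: $\frac{1}{64} \approx 0.015625$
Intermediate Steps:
$p = - \frac{1}{8}$ ($p = -6 + \frac{\left(3 \left(-3\right) - 3\right) + 59}{8} = -6 + \frac{\left(-9 - 3\right) + 59}{8} = -6 + \frac{-12 + 59}{8} = -6 + \frac{1}{8} \cdot 47 = -6 + \frac{47}{8} = - \frac{1}{8} \approx -0.125$)
$p^{2} = \left(- \frac{1}{8}\right)^{2} = \frac{1}{64}$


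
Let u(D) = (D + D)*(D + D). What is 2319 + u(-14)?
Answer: 3103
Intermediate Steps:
u(D) = 4*D**2 (u(D) = (2*D)*(2*D) = 4*D**2)
2319 + u(-14) = 2319 + 4*(-14)**2 = 2319 + 4*196 = 2319 + 784 = 3103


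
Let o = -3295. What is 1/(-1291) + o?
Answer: -4253846/1291 ≈ -3295.0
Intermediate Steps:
1/(-1291) + o = 1/(-1291) - 3295 = -1/1291 - 3295 = -4253846/1291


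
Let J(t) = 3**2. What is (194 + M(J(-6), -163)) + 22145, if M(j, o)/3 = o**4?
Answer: 2117757622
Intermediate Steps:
J(t) = 9
M(j, o) = 3*o**4
(194 + M(J(-6), -163)) + 22145 = (194 + 3*(-163)**4) + 22145 = (194 + 3*705911761) + 22145 = (194 + 2117735283) + 22145 = 2117735477 + 22145 = 2117757622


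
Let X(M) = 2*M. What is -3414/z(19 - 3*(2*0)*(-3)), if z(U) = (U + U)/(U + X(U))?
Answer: -5121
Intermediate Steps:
z(U) = ⅔ (z(U) = (U + U)/(U + 2*U) = (2*U)/((3*U)) = (2*U)*(1/(3*U)) = ⅔)
-3414/z(19 - 3*(2*0)*(-3)) = -3414/⅔ = -3414*3/2 = -5121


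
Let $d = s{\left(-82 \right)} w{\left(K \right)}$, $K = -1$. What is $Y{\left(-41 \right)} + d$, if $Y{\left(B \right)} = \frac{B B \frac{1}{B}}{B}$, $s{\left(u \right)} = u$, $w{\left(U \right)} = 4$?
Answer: $-327$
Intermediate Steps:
$Y{\left(B \right)} = 1$ ($Y{\left(B \right)} = \frac{B^{2} \frac{1}{B}}{B} = \frac{B}{B} = 1$)
$d = -328$ ($d = \left(-82\right) 4 = -328$)
$Y{\left(-41 \right)} + d = 1 - 328 = -327$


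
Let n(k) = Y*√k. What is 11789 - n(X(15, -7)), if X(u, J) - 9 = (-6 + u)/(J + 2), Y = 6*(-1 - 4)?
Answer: 11789 + 36*√5 ≈ 11870.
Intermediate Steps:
Y = -30 (Y = 6*(-5) = -30)
X(u, J) = 9 + (-6 + u)/(2 + J) (X(u, J) = 9 + (-6 + u)/(J + 2) = 9 + (-6 + u)/(2 + J))
n(k) = -30*√k
11789 - n(X(15, -7)) = 11789 - (-30)*√((12 + 15 + 9*(-7))/(2 - 7)) = 11789 - (-30)*√((12 + 15 - 63)/(-5)) = 11789 - (-30)*√(-⅕*(-36)) = 11789 - (-30)*√(36/5) = 11789 - (-30)*6*√5/5 = 11789 - (-36)*√5 = 11789 + 36*√5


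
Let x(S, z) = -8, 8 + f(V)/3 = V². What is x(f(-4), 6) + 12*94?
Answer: 1120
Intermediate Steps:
f(V) = -24 + 3*V²
x(f(-4), 6) + 12*94 = -8 + 12*94 = -8 + 1128 = 1120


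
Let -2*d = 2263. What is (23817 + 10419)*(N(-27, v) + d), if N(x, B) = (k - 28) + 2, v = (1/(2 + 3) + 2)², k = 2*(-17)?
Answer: -40792194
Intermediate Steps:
d = -2263/2 (d = -½*2263 = -2263/2 ≈ -1131.5)
k = -34
v = 121/25 (v = (1/5 + 2)² = (⅕ + 2)² = (11/5)² = 121/25 ≈ 4.8400)
N(x, B) = -60 (N(x, B) = (-34 - 28) + 2 = -62 + 2 = -60)
(23817 + 10419)*(N(-27, v) + d) = (23817 + 10419)*(-60 - 2263/2) = 34236*(-2383/2) = -40792194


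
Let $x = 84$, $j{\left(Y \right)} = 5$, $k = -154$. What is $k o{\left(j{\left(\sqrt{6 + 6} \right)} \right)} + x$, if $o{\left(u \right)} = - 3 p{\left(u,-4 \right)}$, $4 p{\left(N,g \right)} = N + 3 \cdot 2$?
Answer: $\frac{2709}{2} \approx 1354.5$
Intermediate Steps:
$p{\left(N,g \right)} = \frac{3}{2} + \frac{N}{4}$ ($p{\left(N,g \right)} = \frac{N + 3 \cdot 2}{4} = \frac{N + 6}{4} = \frac{6 + N}{4} = \frac{3}{2} + \frac{N}{4}$)
$o{\left(u \right)} = - \frac{9}{2} - \frac{3 u}{4}$ ($o{\left(u \right)} = - 3 \left(\frac{3}{2} + \frac{u}{4}\right) = - \frac{9}{2} - \frac{3 u}{4}$)
$k o{\left(j{\left(\sqrt{6 + 6} \right)} \right)} + x = - 154 \left(- \frac{9}{2} - \frac{15}{4}\right) + 84 = \left(-154\right) \left(- \frac{33}{4}\right) + 84 = \frac{2541}{2} + 84 = \frac{2709}{2}$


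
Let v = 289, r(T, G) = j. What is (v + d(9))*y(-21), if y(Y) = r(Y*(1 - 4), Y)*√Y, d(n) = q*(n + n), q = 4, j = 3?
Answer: 1083*I*√21 ≈ 4962.9*I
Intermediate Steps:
d(n) = 8*n (d(n) = 4*(n + n) = 4*(2*n) = 8*n)
r(T, G) = 3
y(Y) = 3*√Y
(v + d(9))*y(-21) = (289 + 8*9)*(3*√(-21)) = (289 + 72)*(3*(I*√21)) = 361*(3*I*√21) = 1083*I*√21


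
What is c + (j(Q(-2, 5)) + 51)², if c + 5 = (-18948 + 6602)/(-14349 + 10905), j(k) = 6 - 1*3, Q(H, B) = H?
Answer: 5018915/1722 ≈ 2914.6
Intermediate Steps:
j(k) = 3 (j(k) = 6 - 3 = 3)
c = -2437/1722 (c = -5 + (-18948 + 6602)/(-14349 + 10905) = -5 - 12346/(-3444) = -5 - 12346*(-1/3444) = -5 + 6173/1722 = -2437/1722 ≈ -1.4152)
c + (j(Q(-2, 5)) + 51)² = -2437/1722 + (3 + 51)² = -2437/1722 + 54² = -2437/1722 + 2916 = 5018915/1722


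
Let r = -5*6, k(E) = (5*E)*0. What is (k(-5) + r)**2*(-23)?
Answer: -20700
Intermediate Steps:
k(E) = 0
r = -30
(k(-5) + r)**2*(-23) = (0 - 30)**2*(-23) = (-30)**2*(-23) = 900*(-23) = -20700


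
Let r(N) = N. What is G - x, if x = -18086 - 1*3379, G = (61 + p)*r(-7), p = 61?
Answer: 20611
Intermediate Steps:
G = -854 (G = (61 + 61)*(-7) = 122*(-7) = -854)
x = -21465 (x = -18086 - 3379 = -21465)
G - x = -854 - 1*(-21465) = -854 + 21465 = 20611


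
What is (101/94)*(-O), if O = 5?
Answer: -505/94 ≈ -5.3723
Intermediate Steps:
(101/94)*(-O) = (101/94)*(-1*5) = (101*(1/94))*(-5) = (101/94)*(-5) = -505/94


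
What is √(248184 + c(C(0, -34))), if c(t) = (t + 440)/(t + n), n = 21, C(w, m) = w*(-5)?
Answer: 4*√6841149/21 ≈ 498.20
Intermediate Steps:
C(w, m) = -5*w
c(t) = (440 + t)/(21 + t) (c(t) = (t + 440)/(t + 21) = (440 + t)/(21 + t))
√(248184 + c(C(0, -34))) = √(248184 + (440 - 5*0)/(21 - 5*0)) = √(248184 + (440 + 0)/(21 + 0)) = √(248184 + 440/21) = √(5212304/21) = 4*√6841149/21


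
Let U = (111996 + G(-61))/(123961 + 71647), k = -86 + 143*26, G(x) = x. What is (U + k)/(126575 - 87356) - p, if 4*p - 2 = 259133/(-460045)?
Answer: -313583843461757/1176419429892280 ≈ -0.26656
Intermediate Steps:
k = 3632 (k = -86 + 3718 = 3632)
U = 111935/195608 (U = (111996 - 61)/(123961 + 71647) = 111935/195608 ≈ 0.57224)
p = 660957/1840180 (p = ½ + (259133/(-460045))/4 = ½ + (259133*(-1/460045))/4 = ½ + (¼)*(-259133/460045) = ½ - 259133/1840180 = 660957/1840180 ≈ 0.35918)
(U + k)/(126575 - 87356) - p = (111935/195608 + 3632)/(126575 - 87356) - 1*660957/1840180 = (710560191/195608)/39219 - 660957/1840180 = (710560191/195608)*(1/39219) - 660957/1840180 = 236853397/2557183384 - 660957/1840180 = -313583843461757/1176419429892280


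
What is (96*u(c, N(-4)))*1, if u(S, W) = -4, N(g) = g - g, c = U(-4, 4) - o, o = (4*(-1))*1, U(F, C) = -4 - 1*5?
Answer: -384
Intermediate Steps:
U(F, C) = -9 (U(F, C) = -4 - 5 = -9)
o = -4 (o = -4*1 = -4)
c = -5 (c = -9 - 1*(-4) = -9 + 4 = -5)
N(g) = 0
(96*u(c, N(-4)))*1 = (96*(-4))*1 = -384*1 = -384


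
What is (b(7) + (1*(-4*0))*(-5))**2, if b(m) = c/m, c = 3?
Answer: 9/49 ≈ 0.18367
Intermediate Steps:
b(m) = 3/m
(b(7) + (1*(-4*0))*(-5))**2 = (3/7 + (1*(-4*0))*(-5))**2 = (3*(1/7) + (1*0)*(-5))**2 = (3/7 + 0*(-5))**2 = (3/7 + 0)**2 = (3/7)**2 = 9/49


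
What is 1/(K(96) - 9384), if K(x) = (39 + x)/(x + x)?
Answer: -64/600531 ≈ -0.00010657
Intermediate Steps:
K(x) = (39 + x)/(2*x) (K(x) = (39 + x)/((2*x)) = (39 + x)*(1/(2*x)) = (39 + x)/(2*x))
1/(K(96) - 9384) = 1/((½)*(39 + 96)/96 - 9384) = 1/((½)*(1/96)*135 - 9384) = 1/(45/64 - 9384) = 1/(-600531/64) = -64/600531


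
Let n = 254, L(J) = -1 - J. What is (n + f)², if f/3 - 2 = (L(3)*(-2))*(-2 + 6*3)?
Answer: 414736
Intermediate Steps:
f = 390 (f = 6 + 3*(((-1 - 1*3)*(-2))*(-2 + 6*3)) = 6 + 3*(((-1 - 3)*(-2))*(-2 + 18)) = 6 + 3*(-4*(-2)*16) = 6 + 3*(8*16) = 6 + 3*128 = 6 + 384 = 390)
(n + f)² = (254 + 390)² = 644² = 414736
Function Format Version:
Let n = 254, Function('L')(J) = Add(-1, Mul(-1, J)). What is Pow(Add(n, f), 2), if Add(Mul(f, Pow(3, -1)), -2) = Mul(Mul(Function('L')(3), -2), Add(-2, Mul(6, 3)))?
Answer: 414736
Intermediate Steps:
f = 390 (f = Add(6, Mul(3, Mul(Mul(Add(-1, Mul(-1, 3)), -2), Add(-2, Mul(6, 3))))) = Add(6, Mul(3, Mul(Mul(Add(-1, -3), -2), Add(-2, 18)))) = Add(6, Mul(3, Mul(Mul(-4, -2), 16))) = Add(6, Mul(3, Mul(8, 16))) = Add(6, Mul(3, 128)) = Add(6, 384) = 390)
Pow(Add(n, f), 2) = Pow(Add(254, 390), 2) = Pow(644, 2) = 414736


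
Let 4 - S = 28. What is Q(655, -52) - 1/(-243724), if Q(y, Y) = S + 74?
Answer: 12186201/243724 ≈ 50.000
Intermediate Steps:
S = -24 (S = 4 - 1*28 = 4 - 28 = -24)
Q(y, Y) = 50 (Q(y, Y) = -24 + 74 = 50)
Q(655, -52) - 1/(-243724) = 50 - 1/(-243724) = 50 - 1*(-1/243724) = 50 + 1/243724 = 12186201/243724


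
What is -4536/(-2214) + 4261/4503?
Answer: 552953/184623 ≈ 2.9950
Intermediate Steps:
-4536/(-2214) + 4261/4503 = -4536*(-1/2214) + 4261*(1/4503) = 84/41 + 4261/4503 = 552953/184623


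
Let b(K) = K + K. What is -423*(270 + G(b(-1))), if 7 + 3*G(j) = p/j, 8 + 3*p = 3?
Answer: -226681/2 ≈ -1.1334e+5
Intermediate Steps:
p = -5/3 (p = -8/3 + (1/3)*3 = -8/3 + 1 = -5/3 ≈ -1.6667)
b(K) = 2*K
G(j) = -7/3 - 5/(9*j) (G(j) = -7/3 + (-5/(3*j))/3 = -7/3 - 5/(9*j))
-423*(270 + G(b(-1))) = -423*(270 + (-5 - 42*(-1))/(9*((2*(-1))))) = -423*(270 + (1/9)*(-5 - 21*(-2))/(-2)) = -423*(270 + (1/9)*(-1/2)*(-5 + 42)) = -423*(270 + (1/9)*(-1/2)*37) = -423*(270 - 37/18) = -423*4823/18 = -226681/2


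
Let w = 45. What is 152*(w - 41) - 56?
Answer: 552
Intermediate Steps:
152*(w - 41) - 56 = 152*(45 - 41) - 56 = 152*4 - 56 = 608 - 56 = 552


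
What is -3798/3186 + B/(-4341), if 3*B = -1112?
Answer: -850343/768357 ≈ -1.1067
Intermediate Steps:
B = -1112/3 (B = (⅓)*(-1112) = -1112/3 ≈ -370.67)
-3798/3186 + B/(-4341) = -3798/3186 - 1112/3/(-4341) = -3798*1/3186 - 1112/3*(-1/4341) = -211/177 + 1112/13023 = -850343/768357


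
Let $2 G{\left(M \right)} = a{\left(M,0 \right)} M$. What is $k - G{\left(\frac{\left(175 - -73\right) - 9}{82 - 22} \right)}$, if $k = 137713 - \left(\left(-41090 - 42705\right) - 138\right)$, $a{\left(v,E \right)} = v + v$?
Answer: $\frac{797868479}{3600} \approx 2.2163 \cdot 10^{5}$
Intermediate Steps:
$a{\left(v,E \right)} = 2 v$
$k = 221646$ ($k = 137713 - \left(-83795 - 138\right) = 137713 - -83933 = 137713 + 83933 = 221646$)
$G{\left(M \right)} = M^{2}$ ($G{\left(M \right)} = \frac{2 M M}{2} = \frac{2 M^{2}}{2} = M^{2}$)
$k - G{\left(\frac{\left(175 - -73\right) - 9}{82 - 22} \right)} = 221646 - \left(\frac{\left(175 - -73\right) - 9}{82 - 22}\right)^{2} = 221646 - \left(\frac{\left(175 + 73\right) - 9}{60}\right)^{2} = 221646 - \left(\left(248 - 9\right) \frac{1}{60}\right)^{2} = 221646 - \left(239 \cdot \frac{1}{60}\right)^{2} = 221646 - \left(\frac{239}{60}\right)^{2} = 221646 - \frac{57121}{3600} = \frac{797868479}{3600}$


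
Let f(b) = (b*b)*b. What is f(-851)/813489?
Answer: -616295051/813489 ≈ -757.59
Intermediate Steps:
f(b) = b³ (f(b) = b²*b = b³)
f(-851)/813489 = (-851)³/813489 = -616295051*1/813489 = -616295051/813489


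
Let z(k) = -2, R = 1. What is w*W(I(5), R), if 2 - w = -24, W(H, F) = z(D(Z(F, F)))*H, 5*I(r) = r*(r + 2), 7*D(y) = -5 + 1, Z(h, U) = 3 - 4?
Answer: -364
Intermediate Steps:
Z(h, U) = -1
D(y) = -4/7 (D(y) = (-5 + 1)/7 = (⅐)*(-4) = -4/7)
I(r) = r*(2 + r)/5 (I(r) = (r*(r + 2))/5 = (r*(2 + r))/5 = r*(2 + r)/5)
W(H, F) = -2*H
w = 26 (w = 2 - 1*(-24) = 2 + 24 = 26)
w*W(I(5), R) = 26*(-2*5*(2 + 5)/5) = 26*(-2*5*7/5) = 26*(-2*7) = 26*(-14) = -364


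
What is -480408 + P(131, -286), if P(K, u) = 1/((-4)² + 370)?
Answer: -185437487/386 ≈ -4.8041e+5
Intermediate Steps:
P(K, u) = 1/386 (P(K, u) = 1/(16 + 370) = 1/386)
-480408 + P(131, -286) = -480408 + 1/386 = -185437487/386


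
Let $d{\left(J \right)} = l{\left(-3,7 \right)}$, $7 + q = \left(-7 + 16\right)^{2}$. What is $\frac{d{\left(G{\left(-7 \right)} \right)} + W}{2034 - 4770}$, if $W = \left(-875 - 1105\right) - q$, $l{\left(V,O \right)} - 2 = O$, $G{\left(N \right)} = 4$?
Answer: $\frac{2045}{2736} \approx 0.74744$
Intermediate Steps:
$q = 74$ ($q = -7 + \left(-7 + 16\right)^{2} = -7 + 9^{2} = -7 + 81 = 74$)
$l{\left(V,O \right)} = 2 + O$
$d{\left(J \right)} = 9$ ($d{\left(J \right)} = 2 + 7 = 9$)
$W = -2054$ ($W = \left(-875 - 1105\right) - 74 = -1980 - 74 = -2054$)
$\frac{d{\left(G{\left(-7 \right)} \right)} + W}{2034 - 4770} = \frac{9 - 2054}{2034 - 4770} = - \frac{2045}{-2736} = \left(-2045\right) \left(- \frac{1}{2736}\right) = \frac{2045}{2736}$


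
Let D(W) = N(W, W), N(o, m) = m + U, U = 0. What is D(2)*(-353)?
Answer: -706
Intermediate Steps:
N(o, m) = m (N(o, m) = m + 0 = m)
D(W) = W
D(2)*(-353) = 2*(-353) = -706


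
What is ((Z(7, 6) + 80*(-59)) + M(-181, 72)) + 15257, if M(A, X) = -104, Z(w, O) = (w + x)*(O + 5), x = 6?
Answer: 10576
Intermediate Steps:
Z(w, O) = (5 + O)*(6 + w) (Z(w, O) = (w + 6)*(O + 5) = (6 + w)*(5 + O) = (5 + O)*(6 + w))
((Z(7, 6) + 80*(-59)) + M(-181, 72)) + 15257 = (((30 + 5*7 + 6*6 + 6*7) + 80*(-59)) - 104) + 15257 = (((30 + 35 + 36 + 42) - 4720) - 104) + 15257 = ((143 - 4720) - 104) + 15257 = (-4577 - 104) + 15257 = -4681 + 15257 = 10576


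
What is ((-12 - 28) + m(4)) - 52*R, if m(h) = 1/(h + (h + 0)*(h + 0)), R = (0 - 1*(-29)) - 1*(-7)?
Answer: -38239/20 ≈ -1911.9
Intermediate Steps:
R = 36 (R = (0 + 29) + 7 = 29 + 7 = 36)
m(h) = 1/(h + h²) (m(h) = 1/(h + h*h) = 1/(h + h²))
((-12 - 28) + m(4)) - 52*R = ((-12 - 28) + 1/(4*(1 + 4))) - 52*36 = (-40 + (¼)/5) - 1872 = (-40 + (¼)*(⅕)) - 1872 = (-40 + 1/20) - 1872 = -799/20 - 1872 = -38239/20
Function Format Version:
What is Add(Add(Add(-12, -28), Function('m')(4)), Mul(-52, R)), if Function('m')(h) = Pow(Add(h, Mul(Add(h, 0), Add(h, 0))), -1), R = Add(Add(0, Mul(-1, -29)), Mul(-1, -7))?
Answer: Rational(-38239, 20) ≈ -1911.9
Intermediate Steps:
R = 36 (R = Add(Add(0, 29), 7) = Add(29, 7) = 36)
Function('m')(h) = Pow(Add(h, Pow(h, 2)), -1) (Function('m')(h) = Pow(Add(h, Mul(h, h)), -1) = Pow(Add(h, Pow(h, 2)), -1))
Add(Add(Add(-12, -28), Function('m')(4)), Mul(-52, R)) = Add(Add(Add(-12, -28), Mul(Pow(4, -1), Pow(Add(1, 4), -1))), Mul(-52, 36)) = Add(Add(-40, Mul(Rational(1, 4), Pow(5, -1))), -1872) = Add(Add(-40, Mul(Rational(1, 4), Rational(1, 5))), -1872) = Add(Add(-40, Rational(1, 20)), -1872) = Add(Rational(-799, 20), -1872) = Rational(-38239, 20)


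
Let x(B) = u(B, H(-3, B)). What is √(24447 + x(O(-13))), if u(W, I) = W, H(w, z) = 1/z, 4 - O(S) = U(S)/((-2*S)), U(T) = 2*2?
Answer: √4132193/13 ≈ 156.37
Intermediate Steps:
U(T) = 4
O(S) = 4 + 2/S (O(S) = 4 - 4/((-2*S)) = 4 - 4*(-1/(2*S)) = 4 - (-2)/S = 4 + 2/S)
x(B) = B
√(24447 + x(O(-13))) = √(24447 + (4 + 2/(-13))) = √(24447 + (4 + 2*(-1/13))) = √(24447 + (4 - 2/13)) = √(24447 + 50/13) = √(317861/13) = √4132193/13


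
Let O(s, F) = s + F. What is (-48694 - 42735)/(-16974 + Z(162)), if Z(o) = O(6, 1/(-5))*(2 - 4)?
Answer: 457145/84928 ≈ 5.3827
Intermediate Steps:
O(s, F) = F + s
Z(o) = -58/5 (Z(o) = (1/(-5) + 6)*(2 - 4) = (1*(-1/5) + 6)*(-2) = (-1/5 + 6)*(-2) = (29/5)*(-2) = -58/5)
(-48694 - 42735)/(-16974 + Z(162)) = (-48694 - 42735)/(-16974 - 58/5) = -91429/(-84928/5) = -91429*(-5/84928) = 457145/84928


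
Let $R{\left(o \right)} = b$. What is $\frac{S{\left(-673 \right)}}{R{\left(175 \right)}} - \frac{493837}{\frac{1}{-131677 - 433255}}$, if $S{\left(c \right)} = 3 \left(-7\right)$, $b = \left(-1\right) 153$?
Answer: $\frac{14228200528291}{51} \approx 2.7898 \cdot 10^{11}$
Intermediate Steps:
$b = -153$
$S{\left(c \right)} = -21$
$R{\left(o \right)} = -153$
$\frac{S{\left(-673 \right)}}{R{\left(175 \right)}} - \frac{493837}{\frac{1}{-131677 - 433255}} = - \frac{21}{-153} - \frac{493837}{\frac{1}{-131677 - 433255}} = \left(-21\right) \left(- \frac{1}{153}\right) - \frac{493837}{\frac{1}{-564932}} = \frac{7}{51} - \frac{493837}{- \frac{1}{564932}} = \frac{7}{51} - -278984324084 = \frac{7}{51} + 278984324084 = \frac{14228200528291}{51}$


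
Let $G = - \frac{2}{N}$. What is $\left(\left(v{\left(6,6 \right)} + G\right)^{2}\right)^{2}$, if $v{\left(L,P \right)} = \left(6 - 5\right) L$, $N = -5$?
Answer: $\frac{1048576}{625} \approx 1677.7$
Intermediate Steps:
$G = \frac{2}{5}$ ($G = - \frac{2}{-5} = - \frac{2 \left(-1\right)}{5} = \left(-1\right) \left(- \frac{2}{5}\right) = \frac{2}{5} \approx 0.4$)
$v{\left(L,P \right)} = L$ ($v{\left(L,P \right)} = 1 L = L$)
$\left(\left(v{\left(6,6 \right)} + G\right)^{2}\right)^{2} = \left(\left(6 + \frac{2}{5}\right)^{2}\right)^{2} = \left(\left(\frac{32}{5}\right)^{2}\right)^{2} = \left(\frac{1024}{25}\right)^{2} = \frac{1048576}{625}$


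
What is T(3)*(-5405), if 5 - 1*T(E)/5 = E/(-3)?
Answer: -162150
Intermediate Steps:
T(E) = 25 + 5*E/3 (T(E) = 25 - 5*E/(-3) = 25 - 5*E*(-1)/3 = 25 - (-5)*E/3 = 25 + 5*E/3)
T(3)*(-5405) = (25 + (5/3)*3)*(-5405) = (25 + 5)*(-5405) = 30*(-5405) = -162150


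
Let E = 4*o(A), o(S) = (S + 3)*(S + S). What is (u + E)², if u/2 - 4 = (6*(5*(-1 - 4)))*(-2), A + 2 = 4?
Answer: 473344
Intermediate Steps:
A = 2 (A = -2 + 4 = 2)
o(S) = 2*S*(3 + S) (o(S) = (3 + S)*(2*S) = 2*S*(3 + S))
u = 608 (u = 8 + 2*((6*(5*(-1 - 4)))*(-2)) = 8 + 2*((6*(5*(-5)))*(-2)) = 8 + 2*((6*(-25))*(-2)) = 8 + 2*(-150*(-2)) = 8 + 2*300 = 8 + 600 = 608)
E = 80 (E = 4*(2*2*(3 + 2)) = 4*(2*2*5) = 4*20 = 80)
(u + E)² = (608 + 80)² = 688² = 473344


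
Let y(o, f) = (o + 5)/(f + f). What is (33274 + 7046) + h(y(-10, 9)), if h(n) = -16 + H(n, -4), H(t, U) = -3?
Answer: 40301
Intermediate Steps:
y(o, f) = (5 + o)/(2*f) (y(o, f) = (5 + o)/((2*f)) = (5 + o)*(1/(2*f)) = (5 + o)/(2*f))
h(n) = -19 (h(n) = -16 - 3 = -19)
(33274 + 7046) + h(y(-10, 9)) = (33274 + 7046) - 19 = 40320 - 19 = 40301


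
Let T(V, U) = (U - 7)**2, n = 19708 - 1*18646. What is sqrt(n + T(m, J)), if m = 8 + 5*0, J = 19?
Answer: 3*sqrt(134) ≈ 34.728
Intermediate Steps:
m = 8 (m = 8 + 0 = 8)
n = 1062 (n = 19708 - 18646 = 1062)
T(V, U) = (-7 + U)**2
sqrt(n + T(m, J)) = sqrt(1062 + (-7 + 19)**2) = sqrt(1062 + 12**2) = sqrt(1062 + 144) = sqrt(1206) = 3*sqrt(134)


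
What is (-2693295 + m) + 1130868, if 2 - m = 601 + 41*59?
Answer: -1565445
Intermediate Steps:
m = -3018 (m = 2 - (601 + 41*59) = 2 - (601 + 2419) = 2 - 1*3020 = 2 - 3020 = -3018)
(-2693295 + m) + 1130868 = (-2693295 - 3018) + 1130868 = -2696313 + 1130868 = -1565445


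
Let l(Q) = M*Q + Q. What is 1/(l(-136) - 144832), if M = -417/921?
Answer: -307/44486272 ≈ -6.9010e-6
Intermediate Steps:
M = -139/307 (M = -417*1/921 = -139/307 ≈ -0.45277)
l(Q) = 168*Q/307 (l(Q) = -139*Q/307 + Q = 168*Q/307)
1/(l(-136) - 144832) = 1/((168/307)*(-136) - 144832) = 1/(-22848/307 - 144832) = 1/(-44486272/307) = -307/44486272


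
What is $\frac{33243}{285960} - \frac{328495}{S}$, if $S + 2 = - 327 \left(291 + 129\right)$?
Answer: $\frac{16417015051}{6545719720} \approx 2.5081$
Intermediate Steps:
$S = -137342$ ($S = -2 - 327 \left(291 + 129\right) = -2 - 137340 = -137342$)
$\frac{33243}{285960} - \frac{328495}{S} = \frac{33243}{285960} - \frac{328495}{-137342} = 33243 \cdot \frac{1}{285960} - - \frac{328495}{137342} = \frac{11081}{95320} + \frac{328495}{137342} = \frac{16417015051}{6545719720}$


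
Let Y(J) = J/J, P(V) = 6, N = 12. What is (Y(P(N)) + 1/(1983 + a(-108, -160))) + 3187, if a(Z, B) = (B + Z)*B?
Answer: 143023245/44863 ≈ 3188.0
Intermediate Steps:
Y(J) = 1
a(Z, B) = B*(B + Z)
(Y(P(N)) + 1/(1983 + a(-108, -160))) + 3187 = (1 + 1/(1983 - 160*(-160 - 108))) + 3187 = (1 + 1/(1983 - 160*(-268))) + 3187 = (1 + 1/(1983 + 42880)) + 3187 = (1 + 1/44863) + 3187 = 44864/44863 + 3187 = 143023245/44863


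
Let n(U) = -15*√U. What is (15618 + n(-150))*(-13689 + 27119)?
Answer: 209749740 - 1007250*I*√6 ≈ 2.0975e+8 - 2.4672e+6*I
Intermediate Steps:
(15618 + n(-150))*(-13689 + 27119) = (15618 - 75*I*√6)*(-13689 + 27119) = (15618 - 75*I*√6)*13430 = 209749740 - 1007250*I*√6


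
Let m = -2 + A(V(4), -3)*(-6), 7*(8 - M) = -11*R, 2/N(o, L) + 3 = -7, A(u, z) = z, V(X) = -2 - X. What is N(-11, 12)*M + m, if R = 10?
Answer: 394/35 ≈ 11.257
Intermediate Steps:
N(o, L) = -⅕ (N(o, L) = 2/(-3 - 7) = 2/(-10) = 2*(-⅒) = -⅕)
M = 166/7 (M = 8 - (-11)*10/7 = 8 - ⅐*(-110) = 8 + 110/7 = 166/7 ≈ 23.714)
m = 16 (m = -2 - 3*(-6) = -2 + 18 = 16)
N(-11, 12)*M + m = -⅕*166/7 + 16 = -166/35 + 16 = 394/35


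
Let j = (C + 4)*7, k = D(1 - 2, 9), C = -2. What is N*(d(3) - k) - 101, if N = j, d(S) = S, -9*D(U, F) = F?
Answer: -45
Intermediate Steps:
D(U, F) = -F/9
k = -1 (k = -1/9*9 = -1)
j = 14 (j = (-2 + 4)*7 = 2*7 = 14)
N = 14
N*(d(3) - k) - 101 = 14*(3 - 1*(-1)) - 101 = 14*(3 + 1) - 101 = 14*4 - 101 = 56 - 101 = -45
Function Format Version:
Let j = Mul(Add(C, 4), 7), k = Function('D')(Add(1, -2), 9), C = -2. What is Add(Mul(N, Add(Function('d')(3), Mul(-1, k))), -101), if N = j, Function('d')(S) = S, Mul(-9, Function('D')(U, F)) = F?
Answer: -45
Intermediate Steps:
Function('D')(U, F) = Mul(Rational(-1, 9), F)
k = -1 (k = Mul(Rational(-1, 9), 9) = -1)
j = 14 (j = Mul(Add(-2, 4), 7) = Mul(2, 7) = 14)
N = 14
Add(Mul(N, Add(Function('d')(3), Mul(-1, k))), -101) = Add(Mul(14, Add(3, Mul(-1, -1))), -101) = Add(Mul(14, Add(3, 1)), -101) = Add(Mul(14, 4), -101) = Add(56, -101) = -45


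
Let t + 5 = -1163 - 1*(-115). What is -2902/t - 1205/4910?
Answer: 2595991/1034046 ≈ 2.5105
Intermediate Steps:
t = -1053 (t = -5 + (-1163 - 1*(-115)) = -5 + (-1163 + 115) = -5 - 1048 = -1053)
-2902/t - 1205/4910 = -2902/(-1053) - 1205/4910 = -2902*(-1/1053) - 1205*1/4910 = 2902/1053 - 241/982 = 2595991/1034046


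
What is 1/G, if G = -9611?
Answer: -1/9611 ≈ -0.00010405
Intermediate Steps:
1/G = 1/(-9611) = -1/9611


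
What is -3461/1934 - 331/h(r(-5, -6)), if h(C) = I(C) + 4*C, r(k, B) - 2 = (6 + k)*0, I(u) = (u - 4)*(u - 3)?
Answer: -168691/4835 ≈ -34.890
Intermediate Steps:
I(u) = (-4 + u)*(-3 + u)
r(k, B) = 2 (r(k, B) = 2 + (6 + k)*0 = 2 + 0 = 2)
h(C) = 12 + C² - 3*C (h(C) = (12 + C² - 7*C) + 4*C = 12 + C² - 3*C)
-3461/1934 - 331/h(r(-5, -6)) = -3461/1934 - 331/(12 + 2² - 3*2) = -3461*1/1934 - 331/(12 + 4 - 6) = -3461/1934 - 331/10 = -168691/4835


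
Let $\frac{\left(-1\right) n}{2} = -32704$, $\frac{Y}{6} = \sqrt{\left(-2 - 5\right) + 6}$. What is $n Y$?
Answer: $392448 i \approx 3.9245 \cdot 10^{5} i$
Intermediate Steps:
$Y = 6 i$ ($Y = 6 \sqrt{\left(-2 - 5\right) + 6} = 6 \sqrt{-7 + 6} = 6 \sqrt{-1} = 6 i \approx 6.0 i$)
$n = 65408$ ($n = \left(-2\right) \left(-32704\right) = 65408$)
$n Y = 65408 \cdot 6 i = 392448 i$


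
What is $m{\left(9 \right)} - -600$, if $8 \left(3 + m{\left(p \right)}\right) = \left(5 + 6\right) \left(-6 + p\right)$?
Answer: $\frac{4809}{8} \approx 601.13$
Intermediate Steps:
$m{\left(p \right)} = - \frac{45}{4} + \frac{11 p}{8}$ ($m{\left(p \right)} = -3 + \frac{\left(5 + 6\right) \left(-6 + p\right)}{8} = -3 + \frac{11 \left(-6 + p\right)}{8} = -3 + \frac{-66 + 11 p}{8} = -3 + \left(- \frac{33}{4} + \frac{11 p}{8}\right) = - \frac{45}{4} + \frac{11 p}{8}$)
$m{\left(9 \right)} - -600 = \left(- \frac{45}{4} + \frac{11}{8} \cdot 9\right) - -600 = \left(- \frac{45}{4} + \frac{99}{8}\right) + 600 = \frac{9}{8} + 600 = \frac{4809}{8}$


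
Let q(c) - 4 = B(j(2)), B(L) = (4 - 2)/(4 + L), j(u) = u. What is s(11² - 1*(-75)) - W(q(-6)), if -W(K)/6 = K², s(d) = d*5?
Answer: 3278/3 ≈ 1092.7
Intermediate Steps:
B(L) = 2/(4 + L)
q(c) = 13/3 (q(c) = 4 + 2/(4 + 2) = 4 + 2/6 = 4 + 2*(⅙) = 4 + ⅓ = 13/3)
s(d) = 5*d
W(K) = -6*K²
s(11² - 1*(-75)) - W(q(-6)) = 5*(11² - 1*(-75)) - (-6)*(13/3)² = 5*(121 + 75) - (-6)*169/9 = 5*196 - 1*(-338/3) = 980 + 338/3 = 3278/3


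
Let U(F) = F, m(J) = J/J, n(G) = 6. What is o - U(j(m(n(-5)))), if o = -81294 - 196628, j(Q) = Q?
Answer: -277923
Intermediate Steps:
m(J) = 1
o = -277922
o - U(j(m(n(-5)))) = -277922 - 1*1 = -277922 - 1 = -277923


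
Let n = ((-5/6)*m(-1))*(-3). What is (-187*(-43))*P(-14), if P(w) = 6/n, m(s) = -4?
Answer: -24123/5 ≈ -4824.6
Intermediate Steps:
n = -10 (n = (-5/6*(-4))*(-3) = (-5*⅙*(-4))*(-3) = -⅚*(-4)*(-3) = (10/3)*(-3) = -10)
P(w) = -⅗ (P(w) = 6/(-10) = 6*(-⅒) = -⅗)
(-187*(-43))*P(-14) = -187*(-43)*(-⅗) = 8041*(-⅗) = -24123/5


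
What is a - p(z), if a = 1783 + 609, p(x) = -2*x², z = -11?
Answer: 2634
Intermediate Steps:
a = 2392
a - p(z) = 2392 - (-2)*(-11)² = 2392 - (-2)*121 = 2392 - 1*(-242) = 2392 + 242 = 2634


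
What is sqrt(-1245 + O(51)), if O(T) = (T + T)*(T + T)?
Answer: sqrt(9159) ≈ 95.703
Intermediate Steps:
O(T) = 4*T**2 (O(T) = (2*T)*(2*T) = 4*T**2)
sqrt(-1245 + O(51)) = sqrt(-1245 + 4*51**2) = sqrt(-1245 + 4*2601) = sqrt(-1245 + 10404) = sqrt(9159)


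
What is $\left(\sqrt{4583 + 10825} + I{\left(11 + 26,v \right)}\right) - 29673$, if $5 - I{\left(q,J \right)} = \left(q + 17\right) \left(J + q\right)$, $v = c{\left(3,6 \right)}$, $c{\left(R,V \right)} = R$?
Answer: $-31828 + 12 \sqrt{107} \approx -31704.0$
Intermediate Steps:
$v = 3$
$I{\left(q,J \right)} = 5 - \left(17 + q\right) \left(J + q\right)$ ($I{\left(q,J \right)} = 5 - \left(q + 17\right) \left(J + q\right) = 5 - \left(17 + q\right) \left(J + q\right)$)
$\left(\sqrt{4583 + 10825} + I{\left(11 + 26,v \right)}\right) - 29673 = \left(\sqrt{4583 + 10825} - \left(46 + \left(11 + 26\right)^{2} + 20 \left(11 + 26\right)\right)\right) - 29673 = \left(\sqrt{15408} - \left(2044 + 111\right)\right) - 29673 = \left(12 \sqrt{107} - 2155\right) - 29673 = \left(-2155 + 12 \sqrt{107}\right) - 29673 = -31828 + 12 \sqrt{107}$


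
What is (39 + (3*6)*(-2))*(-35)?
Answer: -105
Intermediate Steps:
(39 + (3*6)*(-2))*(-35) = (39 + 18*(-2))*(-35) = (39 - 36)*(-35) = 3*(-35) = -105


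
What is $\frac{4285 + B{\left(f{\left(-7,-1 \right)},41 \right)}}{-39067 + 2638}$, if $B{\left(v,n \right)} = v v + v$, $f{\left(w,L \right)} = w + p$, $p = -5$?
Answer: $- \frac{4417}{36429} \approx -0.12125$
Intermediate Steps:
$f{\left(w,L \right)} = -5 + w$ ($f{\left(w,L \right)} = w - 5 = -5 + w$)
$B{\left(v,n \right)} = v + v^{2}$ ($B{\left(v,n \right)} = v^{2} + v = v + v^{2}$)
$\frac{4285 + B{\left(f{\left(-7,-1 \right)},41 \right)}}{-39067 + 2638} = \frac{4285 + \left(-5 - 7\right) \left(1 - 12\right)}{-39067 + 2638} = \frac{4285 - 12 \left(1 - 12\right)}{-36429} = \left(4285 - -132\right) \left(- \frac{1}{36429}\right) = \left(4285 + 132\right) \left(- \frac{1}{36429}\right) = 4417 \left(- \frac{1}{36429}\right) = - \frac{4417}{36429}$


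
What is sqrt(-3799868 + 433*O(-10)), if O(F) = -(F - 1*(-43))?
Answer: I*sqrt(3814157) ≈ 1953.0*I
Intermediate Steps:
O(F) = -43 - F (O(F) = -(F + 43) = -(43 + F) = -43 - F)
sqrt(-3799868 + 433*O(-10)) = sqrt(-3799868 + 433*(-43 - 1*(-10))) = sqrt(-3799868 + 433*(-43 + 10)) = sqrt(-3799868 + 433*(-33)) = sqrt(-3799868 - 14289) = sqrt(-3814157) = I*sqrt(3814157)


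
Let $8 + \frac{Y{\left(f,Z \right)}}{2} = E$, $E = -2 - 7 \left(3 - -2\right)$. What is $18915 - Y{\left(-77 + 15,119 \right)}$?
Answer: $19005$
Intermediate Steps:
$E = -37$ ($E = -2 - 7 \left(3 + 2\right) = -2 - 35 = -37$)
$Y{\left(f,Z \right)} = -90$ ($Y{\left(f,Z \right)} = -16 + 2 \left(-37\right) = -16 - 74 = -90$)
$18915 - Y{\left(-77 + 15,119 \right)} = 18915 - -90 = 18915 + 90 = 19005$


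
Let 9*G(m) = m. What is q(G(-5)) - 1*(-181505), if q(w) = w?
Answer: 1633540/9 ≈ 1.8150e+5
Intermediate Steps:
G(m) = m/9
q(G(-5)) - 1*(-181505) = (1/9)*(-5) - 1*(-181505) = -5/9 + 181505 = 1633540/9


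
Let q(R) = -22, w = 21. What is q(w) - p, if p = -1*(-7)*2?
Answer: -36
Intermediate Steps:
p = 14 (p = 7*2 = 14)
q(w) - p = -22 - 1*14 = -22 - 14 = -36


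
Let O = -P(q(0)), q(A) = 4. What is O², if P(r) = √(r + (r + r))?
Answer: 12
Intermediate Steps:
P(r) = √3*√r (P(r) = √(r + 2*r) = √(3*r) = √3*√r)
O = -2*√3 (O = -√3*√4 = -√3*2 = -2*√3 ≈ -3.4641)
O² = (-2*√3)² = 12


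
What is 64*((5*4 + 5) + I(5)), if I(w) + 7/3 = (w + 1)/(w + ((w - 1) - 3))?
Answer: 4544/3 ≈ 1514.7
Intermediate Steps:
I(w) = -7/3 + (1 + w)/(-4 + 2*w) (I(w) = -7/3 + (w + 1)/(w + ((w - 1) - 3)) = -7/3 + (1 + w)/(w + ((-1 + w) - 3)) = -7/3 + (1 + w)/(w + (-4 + w)) = -7/3 + (1 + w)/(-4 + 2*w))
64*((5*4 + 5) + I(5)) = 64*((5*4 + 5) + (31 - 11*5)/(6*(-2 + 5))) = 64*((20 + 5) + (1/6)*(31 - 55)/3) = 64*(25 + (1/6)*(1/3)*(-24)) = 64*(25 - 4/3) = 64*(71/3) = 4544/3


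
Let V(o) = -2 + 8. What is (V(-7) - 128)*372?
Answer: -45384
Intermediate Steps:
V(o) = 6
(V(-7) - 128)*372 = (6 - 128)*372 = -122*372 = -45384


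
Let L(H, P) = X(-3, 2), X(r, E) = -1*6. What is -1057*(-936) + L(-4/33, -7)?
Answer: 989346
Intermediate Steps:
X(r, E) = -6
L(H, P) = -6
-1057*(-936) + L(-4/33, -7) = -1057*(-936) - 6 = 989352 - 6 = 989346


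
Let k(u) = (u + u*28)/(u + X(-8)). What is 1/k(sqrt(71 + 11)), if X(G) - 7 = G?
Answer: 1/29 - sqrt(82)/2378 ≈ 0.030675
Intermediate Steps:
X(G) = 7 + G
k(u) = 29*u/(-1 + u) (k(u) = (u + u*28)/(u + (7 - 8)) = (u + 28*u)/(u - 1) = (29*u)/(-1 + u) = 29*u/(-1 + u))
1/k(sqrt(71 + 11)) = 1/(29*sqrt(71 + 11)/(-1 + sqrt(71 + 11))) = 1/(29*sqrt(82)/(-1 + sqrt(82))) = sqrt(82)*(-1 + sqrt(82))/2378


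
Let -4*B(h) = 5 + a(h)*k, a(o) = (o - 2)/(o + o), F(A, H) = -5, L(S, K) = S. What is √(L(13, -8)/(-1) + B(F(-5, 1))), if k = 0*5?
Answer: I*√57/2 ≈ 3.7749*I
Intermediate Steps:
a(o) = (-2 + o)/(2*o) (a(o) = (-2 + o)/((2*o)) = (-2 + o)*(1/(2*o)) = (-2 + o)/(2*o))
k = 0
B(h) = -5/4 (B(h) = -(5 + ((-2 + h)/(2*h))*0)/4 = -(5 + 0)/4 = -¼*5 = -5/4)
√(L(13, -8)/(-1) + B(F(-5, 1))) = √(13/(-1) - 5/4) = √(13*(-1) - 5/4) = √(-13 - 5/4) = √(-57/4) = I*√57/2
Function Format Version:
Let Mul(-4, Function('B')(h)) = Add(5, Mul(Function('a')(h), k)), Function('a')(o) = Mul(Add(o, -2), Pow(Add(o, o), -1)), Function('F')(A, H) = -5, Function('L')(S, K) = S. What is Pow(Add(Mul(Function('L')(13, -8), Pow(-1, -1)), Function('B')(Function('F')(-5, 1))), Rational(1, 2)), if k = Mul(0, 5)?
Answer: Mul(Rational(1, 2), I, Pow(57, Rational(1, 2))) ≈ Mul(3.7749, I)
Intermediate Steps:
Function('a')(o) = Mul(Rational(1, 2), Pow(o, -1), Add(-2, o)) (Function('a')(o) = Mul(Add(-2, o), Pow(Mul(2, o), -1)) = Mul(Add(-2, o), Mul(Rational(1, 2), Pow(o, -1))) = Mul(Rational(1, 2), Pow(o, -1), Add(-2, o)))
k = 0
Function('B')(h) = Rational(-5, 4) (Function('B')(h) = Mul(Rational(-1, 4), Add(5, Mul(Mul(Rational(1, 2), Pow(h, -1), Add(-2, h)), 0))) = Mul(Rational(-1, 4), Add(5, 0)) = Mul(Rational(-1, 4), 5) = Rational(-5, 4))
Pow(Add(Mul(Function('L')(13, -8), Pow(-1, -1)), Function('B')(Function('F')(-5, 1))), Rational(1, 2)) = Pow(Add(Mul(13, Pow(-1, -1)), Rational(-5, 4)), Rational(1, 2)) = Pow(Add(Mul(13, -1), Rational(-5, 4)), Rational(1, 2)) = Pow(Add(-13, Rational(-5, 4)), Rational(1, 2)) = Pow(Rational(-57, 4), Rational(1, 2)) = Mul(Rational(1, 2), I, Pow(57, Rational(1, 2)))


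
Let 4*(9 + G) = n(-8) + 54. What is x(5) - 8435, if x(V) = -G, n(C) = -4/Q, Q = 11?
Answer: -185667/22 ≈ -8439.4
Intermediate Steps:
n(C) = -4/11
G = 97/22 (G = -9 + (-4/11 + 54)/4 = -9 + (¼)*(590/11) = -9 + 295/22 = 97/22 ≈ 4.4091)
x(V) = -97/22 (x(V) = -1*97/22 = -97/22)
x(5) - 8435 = -97/22 - 8435 = -185667/22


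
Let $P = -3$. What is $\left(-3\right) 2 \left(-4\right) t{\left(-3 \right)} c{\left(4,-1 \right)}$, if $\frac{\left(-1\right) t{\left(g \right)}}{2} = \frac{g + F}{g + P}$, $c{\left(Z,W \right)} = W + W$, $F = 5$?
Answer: $-32$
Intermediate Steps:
$c{\left(Z,W \right)} = 2 W$
$t{\left(g \right)} = - \frac{2 \left(5 + g\right)}{-3 + g}$ ($t{\left(g \right)} = - 2 \frac{g + 5}{g - 3} = - 2 \frac{5 + g}{-3 + g} = - \frac{2 \left(5 + g\right)}{-3 + g}$)
$\left(-3\right) 2 \left(-4\right) t{\left(-3 \right)} c{\left(4,-1 \right)} = \left(-3\right) 2 \left(-4\right) \frac{2 \left(-5 - -3\right)}{-3 - 3} \cdot 2 \left(-1\right) = \left(-6\right) \left(-4\right) \frac{2 \left(-5 + 3\right)}{-6} \left(-2\right) = 24 \cdot 2 \left(- \frac{1}{6}\right) \left(-2\right) \left(-2\right) = 24 \cdot \frac{2}{3} \left(-2\right) = 16 \left(-2\right) = -32$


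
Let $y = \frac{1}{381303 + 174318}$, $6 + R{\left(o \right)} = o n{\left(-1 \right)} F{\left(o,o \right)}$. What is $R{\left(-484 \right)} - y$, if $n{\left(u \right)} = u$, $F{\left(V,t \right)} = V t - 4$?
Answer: $\frac{62995176624401}{555621} \approx 1.1338 \cdot 10^{8}$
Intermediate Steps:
$F{\left(V,t \right)} = -4 + V t$
$R{\left(o \right)} = -6 - o \left(-4 + o^{2}\right)$ ($R{\left(o \right)} = -6 + o \left(-1\right) \left(-4 + o o\right) = -6 + - o \left(-4 + o^{2}\right) = -6 - o \left(-4 + o^{2}\right)$)
$y = \frac{1}{555621} \approx 1.7998 \cdot 10^{-6}$
$R{\left(-484 \right)} - y = \left(-6 - \left(-484\right)^{3} + 4 \left(-484\right)\right) - \frac{1}{555621} = \left(-6 - -113379904 - 1936\right) - \frac{1}{555621} = \left(-6 + 113379904 - 1936\right) - \frac{1}{555621} = 113377962 - \frac{1}{555621} = \frac{62995176624401}{555621}$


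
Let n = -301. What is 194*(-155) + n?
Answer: -30371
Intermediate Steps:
194*(-155) + n = 194*(-155) - 301 = -30070 - 301 = -30371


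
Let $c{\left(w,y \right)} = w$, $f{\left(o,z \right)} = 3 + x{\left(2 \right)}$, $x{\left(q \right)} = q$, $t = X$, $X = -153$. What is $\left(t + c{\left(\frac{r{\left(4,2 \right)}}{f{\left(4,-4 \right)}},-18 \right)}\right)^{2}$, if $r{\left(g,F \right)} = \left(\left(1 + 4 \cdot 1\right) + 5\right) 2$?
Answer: $22201$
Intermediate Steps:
$t = -153$
$f{\left(o,z \right)} = 5$ ($f{\left(o,z \right)} = 3 + 2 = 5$)
$r{\left(g,F \right)} = 20$ ($r{\left(g,F \right)} = \left(\left(1 + 4\right) + 5\right) 2 = \left(5 + 5\right) 2 = 10 \cdot 2 = 20$)
$\left(t + c{\left(\frac{r{\left(4,2 \right)}}{f{\left(4,-4 \right)}},-18 \right)}\right)^{2} = \left(-153 + \frac{20}{5}\right)^{2} = \left(-153 + 20 \cdot \frac{1}{5}\right)^{2} = \left(-153 + 4\right)^{2} = \left(-149\right)^{2} = 22201$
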